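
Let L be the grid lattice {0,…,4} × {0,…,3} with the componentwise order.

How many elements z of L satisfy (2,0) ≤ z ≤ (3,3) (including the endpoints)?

8

The interval [(2,0), (3,3)] = {(2,0), (2,1), (2,2), (2,3), (3,0), (3,1), (3,2), (3,3)}, which has 8 elements.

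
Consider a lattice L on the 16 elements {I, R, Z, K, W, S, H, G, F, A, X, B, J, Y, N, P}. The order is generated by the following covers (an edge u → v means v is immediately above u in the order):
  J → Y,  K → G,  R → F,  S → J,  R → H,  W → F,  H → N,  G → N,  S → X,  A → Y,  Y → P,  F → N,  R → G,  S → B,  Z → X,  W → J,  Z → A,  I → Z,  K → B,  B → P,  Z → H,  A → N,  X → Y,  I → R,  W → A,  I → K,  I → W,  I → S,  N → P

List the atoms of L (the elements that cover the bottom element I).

The atoms are exactly the elements that cover I: K, R, S, W, Z.

K, R, S, W, Z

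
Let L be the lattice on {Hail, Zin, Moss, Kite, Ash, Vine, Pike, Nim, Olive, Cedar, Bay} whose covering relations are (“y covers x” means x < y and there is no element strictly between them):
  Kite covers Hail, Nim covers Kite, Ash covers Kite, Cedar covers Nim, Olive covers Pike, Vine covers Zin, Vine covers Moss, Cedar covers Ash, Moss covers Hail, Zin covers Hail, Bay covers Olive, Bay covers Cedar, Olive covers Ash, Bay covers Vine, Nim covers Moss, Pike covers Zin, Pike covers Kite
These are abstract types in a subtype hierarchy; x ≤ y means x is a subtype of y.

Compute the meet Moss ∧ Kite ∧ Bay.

Common lower bounds of {Moss, Kite, Bay}: Hail.
The greatest among these is Hail.

Hail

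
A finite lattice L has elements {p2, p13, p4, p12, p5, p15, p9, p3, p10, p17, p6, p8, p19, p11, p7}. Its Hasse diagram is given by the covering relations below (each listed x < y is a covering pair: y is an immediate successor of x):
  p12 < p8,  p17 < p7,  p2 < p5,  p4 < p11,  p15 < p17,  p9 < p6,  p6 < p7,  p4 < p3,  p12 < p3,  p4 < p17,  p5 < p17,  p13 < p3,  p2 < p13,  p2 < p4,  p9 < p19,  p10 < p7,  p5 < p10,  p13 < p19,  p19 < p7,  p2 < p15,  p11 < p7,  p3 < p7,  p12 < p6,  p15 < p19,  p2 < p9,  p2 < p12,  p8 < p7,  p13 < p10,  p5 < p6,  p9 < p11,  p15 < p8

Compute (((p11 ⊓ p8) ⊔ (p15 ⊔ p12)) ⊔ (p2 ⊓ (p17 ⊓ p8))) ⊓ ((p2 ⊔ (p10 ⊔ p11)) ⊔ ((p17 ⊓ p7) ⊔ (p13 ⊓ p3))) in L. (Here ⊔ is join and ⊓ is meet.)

p8

p11 ∧ p8 = p2
p15 ∨ p12 = p8
p2 ∨ p8 = p8
p17 ∧ p8 = p15
p2 ∧ p15 = p2
p8 ∨ p2 = p8
p10 ∨ p11 = p7
p2 ∨ p7 = p7
p17 ∧ p7 = p17
p13 ∧ p3 = p13
p17 ∨ p13 = p7
p7 ∨ p7 = p7
p8 ∧ p7 = p8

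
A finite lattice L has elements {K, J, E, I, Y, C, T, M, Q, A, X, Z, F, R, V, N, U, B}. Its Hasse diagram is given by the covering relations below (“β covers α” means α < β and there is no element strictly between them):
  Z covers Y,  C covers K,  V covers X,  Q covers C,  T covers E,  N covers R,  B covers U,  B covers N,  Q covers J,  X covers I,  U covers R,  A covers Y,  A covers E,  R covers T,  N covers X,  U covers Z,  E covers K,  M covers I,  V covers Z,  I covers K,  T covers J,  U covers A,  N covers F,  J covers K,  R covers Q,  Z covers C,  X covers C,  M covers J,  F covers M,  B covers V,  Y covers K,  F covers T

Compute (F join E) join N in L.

N

F ∨ E = F
F ∨ N = N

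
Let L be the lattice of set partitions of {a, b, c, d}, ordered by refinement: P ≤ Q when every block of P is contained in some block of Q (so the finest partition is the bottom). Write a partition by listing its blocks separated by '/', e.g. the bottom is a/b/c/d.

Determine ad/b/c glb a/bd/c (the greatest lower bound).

a/b/c/d

Common lower bounds of {ad/b/c, a/bd/c}: a/b/c/d.
The greatest among these is a/b/c/d.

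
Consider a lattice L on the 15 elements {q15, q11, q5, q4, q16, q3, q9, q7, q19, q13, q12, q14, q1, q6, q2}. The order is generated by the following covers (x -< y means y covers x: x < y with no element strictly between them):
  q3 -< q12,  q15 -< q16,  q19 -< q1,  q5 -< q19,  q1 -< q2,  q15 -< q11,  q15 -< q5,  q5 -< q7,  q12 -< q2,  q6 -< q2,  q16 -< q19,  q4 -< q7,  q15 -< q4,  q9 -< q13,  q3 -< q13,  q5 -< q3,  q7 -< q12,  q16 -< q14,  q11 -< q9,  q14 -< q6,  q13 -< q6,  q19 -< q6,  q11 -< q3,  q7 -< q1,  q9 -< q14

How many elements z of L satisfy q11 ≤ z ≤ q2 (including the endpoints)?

8

The interval [q11, q2] = {q11, q12, q13, q14, q2, q3, q6, q9}, which has 8 elements.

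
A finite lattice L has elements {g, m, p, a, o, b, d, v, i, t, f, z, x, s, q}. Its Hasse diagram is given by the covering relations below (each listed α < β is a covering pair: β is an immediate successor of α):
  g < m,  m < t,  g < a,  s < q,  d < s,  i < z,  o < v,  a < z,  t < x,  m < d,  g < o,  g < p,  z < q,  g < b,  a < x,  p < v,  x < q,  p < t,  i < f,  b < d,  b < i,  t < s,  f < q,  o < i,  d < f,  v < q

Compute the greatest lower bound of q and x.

x

Common lower bounds of {q, x}: a, g, m, p, t, x.
The greatest among these is x.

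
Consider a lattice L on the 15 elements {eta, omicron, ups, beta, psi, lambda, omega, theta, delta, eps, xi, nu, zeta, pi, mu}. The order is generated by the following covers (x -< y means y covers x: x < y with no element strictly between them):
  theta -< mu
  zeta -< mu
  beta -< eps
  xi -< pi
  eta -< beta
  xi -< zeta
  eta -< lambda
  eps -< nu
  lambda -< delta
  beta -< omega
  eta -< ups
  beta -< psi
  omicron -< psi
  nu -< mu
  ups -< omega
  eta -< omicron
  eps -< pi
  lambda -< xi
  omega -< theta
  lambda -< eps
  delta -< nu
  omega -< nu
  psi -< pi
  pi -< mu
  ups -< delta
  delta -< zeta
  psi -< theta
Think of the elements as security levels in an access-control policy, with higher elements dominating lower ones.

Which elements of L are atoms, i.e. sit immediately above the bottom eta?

beta, lambda, omicron, ups

The atoms are exactly the elements that cover eta: beta, lambda, omicron, ups.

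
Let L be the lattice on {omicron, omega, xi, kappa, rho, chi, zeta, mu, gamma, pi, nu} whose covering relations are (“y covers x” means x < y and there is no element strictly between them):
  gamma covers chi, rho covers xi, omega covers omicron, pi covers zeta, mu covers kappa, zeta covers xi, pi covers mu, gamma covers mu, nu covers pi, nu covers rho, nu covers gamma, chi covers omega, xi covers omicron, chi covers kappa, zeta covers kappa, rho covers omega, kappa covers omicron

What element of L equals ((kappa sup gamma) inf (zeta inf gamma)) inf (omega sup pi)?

kappa

kappa ∨ gamma = gamma
zeta ∧ gamma = kappa
gamma ∧ kappa = kappa
omega ∨ pi = nu
kappa ∧ nu = kappa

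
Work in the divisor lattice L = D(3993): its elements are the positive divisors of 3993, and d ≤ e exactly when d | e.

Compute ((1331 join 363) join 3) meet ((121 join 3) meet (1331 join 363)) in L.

363

1331 ∨ 363 = 3993
3993 ∨ 3 = 3993
121 ∨ 3 = 363
1331 ∨ 363 = 3993
363 ∧ 3993 = 363
3993 ∧ 363 = 363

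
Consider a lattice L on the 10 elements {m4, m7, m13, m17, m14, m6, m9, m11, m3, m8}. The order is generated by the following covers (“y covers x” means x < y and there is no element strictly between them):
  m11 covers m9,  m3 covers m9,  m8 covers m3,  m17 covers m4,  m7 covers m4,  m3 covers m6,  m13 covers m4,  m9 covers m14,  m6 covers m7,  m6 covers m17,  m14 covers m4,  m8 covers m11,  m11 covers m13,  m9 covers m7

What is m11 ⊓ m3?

m9

Common lower bounds of {m11, m3}: m14, m4, m7, m9.
The greatest among these is m9.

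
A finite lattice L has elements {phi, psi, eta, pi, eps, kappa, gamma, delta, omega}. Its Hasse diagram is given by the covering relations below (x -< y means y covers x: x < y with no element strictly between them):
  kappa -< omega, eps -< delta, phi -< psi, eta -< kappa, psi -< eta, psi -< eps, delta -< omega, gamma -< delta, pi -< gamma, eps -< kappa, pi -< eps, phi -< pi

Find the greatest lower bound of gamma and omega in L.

gamma

Common lower bounds of {gamma, omega}: gamma, phi, pi.
The greatest among these is gamma.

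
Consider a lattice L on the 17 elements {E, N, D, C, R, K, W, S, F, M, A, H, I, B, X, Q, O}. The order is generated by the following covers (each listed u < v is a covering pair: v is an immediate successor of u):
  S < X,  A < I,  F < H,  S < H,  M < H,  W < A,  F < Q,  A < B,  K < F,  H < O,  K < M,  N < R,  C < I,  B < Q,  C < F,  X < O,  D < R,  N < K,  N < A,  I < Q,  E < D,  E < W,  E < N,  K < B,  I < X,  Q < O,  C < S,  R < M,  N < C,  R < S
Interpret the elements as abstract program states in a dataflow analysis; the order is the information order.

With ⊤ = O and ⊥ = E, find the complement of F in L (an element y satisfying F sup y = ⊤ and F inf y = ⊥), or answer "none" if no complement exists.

For every candidate y, either F ∨ y ≠ O or F ∧ y ≠ E; no complement exists.

none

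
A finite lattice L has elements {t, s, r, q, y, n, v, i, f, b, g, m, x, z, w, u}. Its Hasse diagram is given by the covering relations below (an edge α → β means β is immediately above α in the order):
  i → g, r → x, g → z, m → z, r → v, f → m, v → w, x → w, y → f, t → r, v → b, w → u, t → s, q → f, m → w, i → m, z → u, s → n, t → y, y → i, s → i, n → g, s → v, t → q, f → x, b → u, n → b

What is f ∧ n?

t

Common lower bounds of {f, n}: t.
The greatest among these is t.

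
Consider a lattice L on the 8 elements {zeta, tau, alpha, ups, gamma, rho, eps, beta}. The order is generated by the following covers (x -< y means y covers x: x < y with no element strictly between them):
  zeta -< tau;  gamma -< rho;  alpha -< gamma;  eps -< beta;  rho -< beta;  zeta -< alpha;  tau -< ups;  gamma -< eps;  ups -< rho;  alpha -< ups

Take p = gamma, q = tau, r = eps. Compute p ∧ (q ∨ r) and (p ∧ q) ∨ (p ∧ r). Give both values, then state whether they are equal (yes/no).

gamma; gamma; yes

q ∨ r = beta, so p ∧ (q ∨ r) = gamma ∧ beta = gamma.
p ∧ q = zeta and p ∧ r = gamma, so (p ∧ q) ∨ (p ∧ r) = zeta ∨ gamma = gamma.
Equal: yes.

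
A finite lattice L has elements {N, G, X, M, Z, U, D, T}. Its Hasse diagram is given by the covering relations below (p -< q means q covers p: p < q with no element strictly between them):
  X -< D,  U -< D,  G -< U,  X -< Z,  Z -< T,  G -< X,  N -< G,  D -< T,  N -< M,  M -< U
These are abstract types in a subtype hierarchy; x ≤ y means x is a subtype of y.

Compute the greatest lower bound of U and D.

Common lower bounds of {U, D}: G, M, N, U.
The greatest among these is U.

U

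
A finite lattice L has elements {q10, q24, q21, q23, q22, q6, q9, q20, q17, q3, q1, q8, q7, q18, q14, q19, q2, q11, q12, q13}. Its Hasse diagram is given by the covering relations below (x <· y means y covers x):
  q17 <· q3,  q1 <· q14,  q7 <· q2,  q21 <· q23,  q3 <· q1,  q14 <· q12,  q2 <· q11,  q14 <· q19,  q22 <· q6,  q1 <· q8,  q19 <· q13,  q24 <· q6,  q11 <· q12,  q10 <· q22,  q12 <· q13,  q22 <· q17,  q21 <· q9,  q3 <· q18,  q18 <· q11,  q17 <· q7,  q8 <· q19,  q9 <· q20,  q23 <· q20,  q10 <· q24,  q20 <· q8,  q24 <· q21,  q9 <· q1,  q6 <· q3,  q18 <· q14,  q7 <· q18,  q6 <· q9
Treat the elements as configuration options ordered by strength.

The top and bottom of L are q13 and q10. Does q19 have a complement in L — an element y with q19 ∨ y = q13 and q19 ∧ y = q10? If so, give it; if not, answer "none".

For every candidate y, either q19 ∨ y ≠ q13 or q19 ∧ y ≠ q10; no complement exists.

none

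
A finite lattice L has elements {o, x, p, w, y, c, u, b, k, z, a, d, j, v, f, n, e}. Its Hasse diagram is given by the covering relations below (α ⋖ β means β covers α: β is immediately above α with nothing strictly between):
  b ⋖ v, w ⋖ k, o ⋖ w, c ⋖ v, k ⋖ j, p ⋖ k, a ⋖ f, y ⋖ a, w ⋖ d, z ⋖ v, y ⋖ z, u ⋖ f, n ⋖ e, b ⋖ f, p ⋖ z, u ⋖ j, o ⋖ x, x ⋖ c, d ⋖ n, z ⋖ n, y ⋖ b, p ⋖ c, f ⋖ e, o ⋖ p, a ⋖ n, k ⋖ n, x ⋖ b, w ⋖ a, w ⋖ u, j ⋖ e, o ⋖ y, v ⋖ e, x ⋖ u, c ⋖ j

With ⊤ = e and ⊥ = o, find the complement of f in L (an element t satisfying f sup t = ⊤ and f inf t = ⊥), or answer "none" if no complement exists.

p

Need t with f ∨ t = e and f ∧ t = o.
Checking each element gives: p.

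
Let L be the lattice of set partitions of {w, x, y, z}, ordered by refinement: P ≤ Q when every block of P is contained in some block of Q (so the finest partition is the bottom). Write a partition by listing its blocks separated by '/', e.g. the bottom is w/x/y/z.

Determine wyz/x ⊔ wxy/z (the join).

Common upper bounds of {wyz/x, wxy/z}: wxyz.
The least among these is wxyz.

wxyz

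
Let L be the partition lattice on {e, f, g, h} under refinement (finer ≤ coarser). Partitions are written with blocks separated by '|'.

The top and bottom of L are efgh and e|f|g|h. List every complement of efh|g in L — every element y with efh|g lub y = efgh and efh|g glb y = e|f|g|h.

Need y with efh|g ∨ y = efgh and efh|g ∧ y = e|f|g|h.
Checking each element gives: eg|f|h, e|fg|h, e|f|gh.

eg|f|h, e|fg|h, e|f|gh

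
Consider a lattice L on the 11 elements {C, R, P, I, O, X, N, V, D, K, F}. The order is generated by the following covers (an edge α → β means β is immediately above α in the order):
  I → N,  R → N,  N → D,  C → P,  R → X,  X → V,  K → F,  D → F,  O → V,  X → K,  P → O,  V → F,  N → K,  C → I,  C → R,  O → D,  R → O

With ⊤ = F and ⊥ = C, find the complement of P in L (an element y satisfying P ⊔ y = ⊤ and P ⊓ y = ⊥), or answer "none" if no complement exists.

Need y with P ∨ y = F and P ∧ y = C.
Checking each element gives: K.

K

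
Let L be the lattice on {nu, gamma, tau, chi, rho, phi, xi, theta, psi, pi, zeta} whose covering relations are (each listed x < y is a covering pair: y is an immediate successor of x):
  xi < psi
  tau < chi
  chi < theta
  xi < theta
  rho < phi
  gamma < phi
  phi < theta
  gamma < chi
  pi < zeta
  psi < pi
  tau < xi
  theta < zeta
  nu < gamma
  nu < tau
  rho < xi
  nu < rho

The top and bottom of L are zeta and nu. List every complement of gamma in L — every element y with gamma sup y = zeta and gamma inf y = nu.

Need y with gamma ∨ y = zeta and gamma ∧ y = nu.
Checking each element gives: pi, psi.

pi, psi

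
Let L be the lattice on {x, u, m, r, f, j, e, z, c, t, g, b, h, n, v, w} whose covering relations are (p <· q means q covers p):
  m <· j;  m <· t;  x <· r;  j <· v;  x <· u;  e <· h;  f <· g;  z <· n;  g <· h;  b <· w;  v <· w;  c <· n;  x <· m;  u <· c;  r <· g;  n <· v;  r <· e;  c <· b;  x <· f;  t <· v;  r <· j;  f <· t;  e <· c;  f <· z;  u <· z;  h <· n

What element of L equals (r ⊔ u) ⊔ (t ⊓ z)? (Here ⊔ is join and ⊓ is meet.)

r ∨ u = c
t ∧ z = f
c ∨ f = n

n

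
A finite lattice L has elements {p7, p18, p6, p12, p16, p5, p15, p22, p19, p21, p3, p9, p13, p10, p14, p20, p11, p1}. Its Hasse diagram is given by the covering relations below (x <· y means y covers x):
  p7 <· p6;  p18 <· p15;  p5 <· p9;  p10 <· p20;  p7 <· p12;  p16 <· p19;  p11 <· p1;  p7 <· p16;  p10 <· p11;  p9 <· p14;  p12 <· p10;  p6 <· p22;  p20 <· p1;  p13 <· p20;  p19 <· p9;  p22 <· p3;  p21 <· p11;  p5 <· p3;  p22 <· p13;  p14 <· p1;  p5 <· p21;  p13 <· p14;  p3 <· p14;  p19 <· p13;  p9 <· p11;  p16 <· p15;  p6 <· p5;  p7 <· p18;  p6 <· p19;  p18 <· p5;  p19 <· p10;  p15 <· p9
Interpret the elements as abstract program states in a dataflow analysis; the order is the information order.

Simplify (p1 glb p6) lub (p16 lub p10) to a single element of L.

p10

p1 ∧ p6 = p6
p16 ∨ p10 = p10
p6 ∨ p10 = p10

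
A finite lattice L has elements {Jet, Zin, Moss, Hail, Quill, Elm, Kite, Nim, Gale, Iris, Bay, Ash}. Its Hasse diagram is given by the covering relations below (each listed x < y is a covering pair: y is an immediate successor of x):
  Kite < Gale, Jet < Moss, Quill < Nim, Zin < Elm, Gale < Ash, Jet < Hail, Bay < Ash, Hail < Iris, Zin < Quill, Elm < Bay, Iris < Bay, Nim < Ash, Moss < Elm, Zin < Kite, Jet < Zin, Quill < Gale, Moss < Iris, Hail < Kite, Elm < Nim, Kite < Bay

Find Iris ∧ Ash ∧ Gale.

Common lower bounds of {Iris, Ash, Gale}: Hail, Jet.
The greatest among these is Hail.

Hail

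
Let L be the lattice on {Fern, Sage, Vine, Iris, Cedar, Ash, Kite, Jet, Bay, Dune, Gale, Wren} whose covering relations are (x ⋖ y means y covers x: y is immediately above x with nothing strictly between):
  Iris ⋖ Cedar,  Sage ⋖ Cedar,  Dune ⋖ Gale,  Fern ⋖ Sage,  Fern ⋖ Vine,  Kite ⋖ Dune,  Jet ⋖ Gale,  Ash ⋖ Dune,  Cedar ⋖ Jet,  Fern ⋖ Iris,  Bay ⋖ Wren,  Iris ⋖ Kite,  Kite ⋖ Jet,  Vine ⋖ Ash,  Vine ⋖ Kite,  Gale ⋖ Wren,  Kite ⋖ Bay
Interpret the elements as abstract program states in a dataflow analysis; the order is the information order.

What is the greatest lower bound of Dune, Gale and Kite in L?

Kite

Common lower bounds of {Dune, Gale, Kite}: Fern, Iris, Kite, Vine.
The greatest among these is Kite.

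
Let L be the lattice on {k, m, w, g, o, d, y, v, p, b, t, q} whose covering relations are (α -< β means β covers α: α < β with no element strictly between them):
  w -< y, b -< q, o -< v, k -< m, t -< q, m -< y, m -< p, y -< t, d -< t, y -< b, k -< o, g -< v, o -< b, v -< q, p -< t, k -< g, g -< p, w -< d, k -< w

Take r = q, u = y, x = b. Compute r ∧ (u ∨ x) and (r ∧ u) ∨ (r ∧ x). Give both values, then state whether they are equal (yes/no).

b; b; yes

u ∨ x = b, so r ∧ (u ∨ x) = q ∧ b = b.
r ∧ u = y and r ∧ x = b, so (r ∧ u) ∨ (r ∧ x) = y ∨ b = b.
Equal: yes.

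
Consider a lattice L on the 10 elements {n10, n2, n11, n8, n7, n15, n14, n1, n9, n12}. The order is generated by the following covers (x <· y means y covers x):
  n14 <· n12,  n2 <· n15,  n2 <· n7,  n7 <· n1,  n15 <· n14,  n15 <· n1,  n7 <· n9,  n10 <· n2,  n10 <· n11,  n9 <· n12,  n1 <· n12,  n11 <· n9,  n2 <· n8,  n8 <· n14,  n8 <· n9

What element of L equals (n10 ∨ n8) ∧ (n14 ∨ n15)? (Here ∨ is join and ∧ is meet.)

n8

n10 ∨ n8 = n8
n14 ∨ n15 = n14
n8 ∧ n14 = n8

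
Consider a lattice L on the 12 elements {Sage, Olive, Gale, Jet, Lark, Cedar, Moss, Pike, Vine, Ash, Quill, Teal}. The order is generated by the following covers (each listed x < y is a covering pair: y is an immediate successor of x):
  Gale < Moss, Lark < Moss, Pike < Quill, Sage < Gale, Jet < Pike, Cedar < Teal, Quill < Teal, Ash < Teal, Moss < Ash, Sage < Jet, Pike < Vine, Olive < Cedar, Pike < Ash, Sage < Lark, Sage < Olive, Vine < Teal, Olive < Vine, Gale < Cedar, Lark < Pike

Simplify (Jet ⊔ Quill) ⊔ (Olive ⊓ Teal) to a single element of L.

Teal

Jet ∨ Quill = Quill
Olive ∧ Teal = Olive
Quill ∨ Olive = Teal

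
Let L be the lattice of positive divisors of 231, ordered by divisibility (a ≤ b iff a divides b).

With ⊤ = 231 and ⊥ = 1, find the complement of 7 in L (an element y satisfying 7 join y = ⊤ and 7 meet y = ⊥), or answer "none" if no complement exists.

Need y with 7 ∨ y = 231 and 7 ∧ y = 1.
Checking each element gives: 33.

33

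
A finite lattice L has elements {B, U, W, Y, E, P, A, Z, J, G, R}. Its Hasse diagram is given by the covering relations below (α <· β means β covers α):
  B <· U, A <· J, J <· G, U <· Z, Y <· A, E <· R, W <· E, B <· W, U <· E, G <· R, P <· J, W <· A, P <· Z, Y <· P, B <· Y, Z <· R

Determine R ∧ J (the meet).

Common lower bounds of {R, J}: A, B, J, P, W, Y.
The greatest among these is J.

J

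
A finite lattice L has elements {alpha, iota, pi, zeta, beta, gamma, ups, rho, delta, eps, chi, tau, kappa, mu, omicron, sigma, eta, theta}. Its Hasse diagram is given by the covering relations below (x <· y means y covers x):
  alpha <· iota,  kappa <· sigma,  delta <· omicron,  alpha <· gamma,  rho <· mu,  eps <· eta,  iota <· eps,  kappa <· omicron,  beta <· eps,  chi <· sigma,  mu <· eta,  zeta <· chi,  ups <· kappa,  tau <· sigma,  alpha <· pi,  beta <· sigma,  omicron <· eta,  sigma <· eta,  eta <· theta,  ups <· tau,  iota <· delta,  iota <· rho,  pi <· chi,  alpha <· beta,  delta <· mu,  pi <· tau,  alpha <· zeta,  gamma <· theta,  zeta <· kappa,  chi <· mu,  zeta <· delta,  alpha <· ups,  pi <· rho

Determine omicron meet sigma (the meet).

kappa

Common lower bounds of {omicron, sigma}: alpha, kappa, ups, zeta.
The greatest among these is kappa.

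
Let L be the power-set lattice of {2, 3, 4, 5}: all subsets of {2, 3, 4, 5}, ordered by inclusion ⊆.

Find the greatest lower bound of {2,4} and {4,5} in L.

Under ⊆, meet is intersection: {2,4} ∩ {4,5} = {4}.

{4}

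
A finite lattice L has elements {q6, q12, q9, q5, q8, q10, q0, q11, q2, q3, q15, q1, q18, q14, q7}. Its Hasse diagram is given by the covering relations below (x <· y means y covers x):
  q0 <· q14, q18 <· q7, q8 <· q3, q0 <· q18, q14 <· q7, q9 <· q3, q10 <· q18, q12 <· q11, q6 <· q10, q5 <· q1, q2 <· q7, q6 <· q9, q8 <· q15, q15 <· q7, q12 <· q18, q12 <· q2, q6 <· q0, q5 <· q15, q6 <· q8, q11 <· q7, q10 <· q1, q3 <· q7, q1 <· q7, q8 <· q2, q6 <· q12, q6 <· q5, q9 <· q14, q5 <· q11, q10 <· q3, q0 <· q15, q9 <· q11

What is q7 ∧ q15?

Common lower bounds of {q7, q15}: q0, q15, q5, q6, q8.
The greatest among these is q15.

q15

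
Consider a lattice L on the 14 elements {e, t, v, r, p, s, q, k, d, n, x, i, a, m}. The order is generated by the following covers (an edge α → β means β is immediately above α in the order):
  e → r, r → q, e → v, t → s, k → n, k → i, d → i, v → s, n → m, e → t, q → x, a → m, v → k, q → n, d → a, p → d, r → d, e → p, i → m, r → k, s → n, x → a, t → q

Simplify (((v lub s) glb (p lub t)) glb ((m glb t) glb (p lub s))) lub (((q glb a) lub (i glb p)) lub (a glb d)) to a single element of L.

v ∨ s = s
p ∨ t = a
s ∧ a = t
m ∧ t = t
p ∨ s = m
t ∧ m = t
t ∧ t = t
q ∧ a = q
i ∧ p = p
q ∨ p = a
a ∧ d = d
a ∨ d = a
t ∨ a = a

a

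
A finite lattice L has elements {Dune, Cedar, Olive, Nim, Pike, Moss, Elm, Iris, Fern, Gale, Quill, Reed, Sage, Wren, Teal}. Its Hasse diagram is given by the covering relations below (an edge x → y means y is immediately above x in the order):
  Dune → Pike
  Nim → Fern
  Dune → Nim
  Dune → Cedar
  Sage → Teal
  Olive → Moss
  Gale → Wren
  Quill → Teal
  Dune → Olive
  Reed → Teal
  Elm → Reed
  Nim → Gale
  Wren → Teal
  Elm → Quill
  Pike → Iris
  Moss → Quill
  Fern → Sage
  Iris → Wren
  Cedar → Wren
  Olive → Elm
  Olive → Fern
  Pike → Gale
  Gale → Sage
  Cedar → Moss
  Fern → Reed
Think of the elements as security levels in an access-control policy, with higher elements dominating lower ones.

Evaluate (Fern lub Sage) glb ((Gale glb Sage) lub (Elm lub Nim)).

Fern ∨ Sage = Sage
Gale ∧ Sage = Gale
Elm ∨ Nim = Reed
Gale ∨ Reed = Teal
Sage ∧ Teal = Sage

Sage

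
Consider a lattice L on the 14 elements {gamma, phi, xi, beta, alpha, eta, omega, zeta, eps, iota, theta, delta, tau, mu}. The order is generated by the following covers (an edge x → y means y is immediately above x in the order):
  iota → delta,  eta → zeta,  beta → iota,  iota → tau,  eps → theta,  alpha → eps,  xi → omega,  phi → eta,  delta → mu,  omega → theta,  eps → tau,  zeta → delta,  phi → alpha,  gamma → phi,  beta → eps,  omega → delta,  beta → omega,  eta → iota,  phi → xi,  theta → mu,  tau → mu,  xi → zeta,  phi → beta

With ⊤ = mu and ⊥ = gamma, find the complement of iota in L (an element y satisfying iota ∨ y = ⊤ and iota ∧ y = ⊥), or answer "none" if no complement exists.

For every candidate y, either iota ∨ y ≠ mu or iota ∧ y ≠ gamma; no complement exists.

none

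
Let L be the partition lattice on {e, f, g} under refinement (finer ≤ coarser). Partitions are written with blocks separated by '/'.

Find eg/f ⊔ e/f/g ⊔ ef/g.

The join of eg/f, e/f/g, ef/g merges any blocks that overlap across the partitions, giving efg.

efg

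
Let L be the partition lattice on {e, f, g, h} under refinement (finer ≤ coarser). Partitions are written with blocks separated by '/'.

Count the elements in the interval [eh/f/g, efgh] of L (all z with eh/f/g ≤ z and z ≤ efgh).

5

The interval [eh/f/g, efgh] = {efgh, efh/g, egh/f, eh/f/g, eh/fg}, which has 5 elements.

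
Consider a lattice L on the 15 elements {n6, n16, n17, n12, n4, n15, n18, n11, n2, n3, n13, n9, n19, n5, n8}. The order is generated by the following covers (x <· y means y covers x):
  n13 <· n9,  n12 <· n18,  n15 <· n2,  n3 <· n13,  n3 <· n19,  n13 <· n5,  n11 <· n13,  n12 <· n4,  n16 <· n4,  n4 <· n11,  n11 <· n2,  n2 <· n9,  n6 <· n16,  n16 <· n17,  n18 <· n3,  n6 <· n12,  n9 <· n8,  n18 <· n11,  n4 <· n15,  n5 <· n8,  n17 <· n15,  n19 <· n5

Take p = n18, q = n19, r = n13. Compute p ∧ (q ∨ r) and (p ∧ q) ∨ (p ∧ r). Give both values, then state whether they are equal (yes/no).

n18; n18; yes

q ∨ r = n5, so p ∧ (q ∨ r) = n18 ∧ n5 = n18.
p ∧ q = n18 and p ∧ r = n18, so (p ∧ q) ∨ (p ∧ r) = n18 ∨ n18 = n18.
Equal: yes.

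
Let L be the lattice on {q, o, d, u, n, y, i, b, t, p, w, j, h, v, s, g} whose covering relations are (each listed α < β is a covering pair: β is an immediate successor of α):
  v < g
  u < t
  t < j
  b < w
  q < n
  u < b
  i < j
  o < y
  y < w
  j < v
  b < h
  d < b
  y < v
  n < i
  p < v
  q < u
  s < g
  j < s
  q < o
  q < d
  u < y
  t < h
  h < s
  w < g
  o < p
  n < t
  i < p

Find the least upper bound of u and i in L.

Common upper bounds of {u, i}: g, j, s, v.
The least among these is j.

j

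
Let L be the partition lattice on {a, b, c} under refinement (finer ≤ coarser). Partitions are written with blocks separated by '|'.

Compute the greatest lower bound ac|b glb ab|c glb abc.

a|b|c

The meet (common refinement) of ac|b, ab|c, abc intersects blocks pairwise, giving a|b|c.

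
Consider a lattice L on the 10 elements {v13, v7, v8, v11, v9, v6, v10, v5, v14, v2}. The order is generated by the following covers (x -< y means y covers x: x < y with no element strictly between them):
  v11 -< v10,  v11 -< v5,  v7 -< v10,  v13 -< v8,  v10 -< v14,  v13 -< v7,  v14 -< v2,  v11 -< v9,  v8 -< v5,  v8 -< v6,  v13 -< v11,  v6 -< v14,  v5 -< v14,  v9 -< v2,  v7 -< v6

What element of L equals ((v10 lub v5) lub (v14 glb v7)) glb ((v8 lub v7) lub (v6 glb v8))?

v10 ∨ v5 = v14
v14 ∧ v7 = v7
v14 ∨ v7 = v14
v8 ∨ v7 = v6
v6 ∧ v8 = v8
v6 ∨ v8 = v6
v14 ∧ v6 = v6

v6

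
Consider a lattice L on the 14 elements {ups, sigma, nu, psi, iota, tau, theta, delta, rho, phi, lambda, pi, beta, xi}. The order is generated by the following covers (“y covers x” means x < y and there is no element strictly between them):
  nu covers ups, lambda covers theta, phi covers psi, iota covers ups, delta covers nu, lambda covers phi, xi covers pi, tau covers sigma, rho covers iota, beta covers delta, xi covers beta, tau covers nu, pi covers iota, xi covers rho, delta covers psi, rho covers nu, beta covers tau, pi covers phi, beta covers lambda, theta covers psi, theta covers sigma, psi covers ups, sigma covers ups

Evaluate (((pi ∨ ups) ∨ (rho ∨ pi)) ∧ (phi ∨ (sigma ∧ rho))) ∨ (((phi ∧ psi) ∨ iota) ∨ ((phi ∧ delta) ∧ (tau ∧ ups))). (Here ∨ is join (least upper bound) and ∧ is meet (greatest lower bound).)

pi ∨ ups = pi
rho ∨ pi = xi
pi ∨ xi = xi
sigma ∧ rho = ups
phi ∨ ups = phi
xi ∧ phi = phi
phi ∧ psi = psi
psi ∨ iota = pi
phi ∧ delta = psi
tau ∧ ups = ups
psi ∧ ups = ups
pi ∨ ups = pi
phi ∨ pi = pi

pi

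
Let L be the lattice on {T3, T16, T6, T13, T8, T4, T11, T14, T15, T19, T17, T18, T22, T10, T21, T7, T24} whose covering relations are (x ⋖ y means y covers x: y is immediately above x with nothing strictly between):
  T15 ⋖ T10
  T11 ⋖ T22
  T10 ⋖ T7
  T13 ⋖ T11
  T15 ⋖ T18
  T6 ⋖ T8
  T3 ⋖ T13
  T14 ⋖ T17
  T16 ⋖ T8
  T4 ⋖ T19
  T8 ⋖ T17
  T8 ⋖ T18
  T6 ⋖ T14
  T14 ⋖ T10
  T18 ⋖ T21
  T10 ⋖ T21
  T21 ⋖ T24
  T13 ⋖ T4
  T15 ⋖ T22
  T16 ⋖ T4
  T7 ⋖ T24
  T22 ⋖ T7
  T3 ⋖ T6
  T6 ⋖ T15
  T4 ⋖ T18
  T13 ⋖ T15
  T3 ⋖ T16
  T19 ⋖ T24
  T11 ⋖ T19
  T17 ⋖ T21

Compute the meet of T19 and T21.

Common lower bounds of {T19, T21}: T13, T16, T3, T4.
The greatest among these is T4.

T4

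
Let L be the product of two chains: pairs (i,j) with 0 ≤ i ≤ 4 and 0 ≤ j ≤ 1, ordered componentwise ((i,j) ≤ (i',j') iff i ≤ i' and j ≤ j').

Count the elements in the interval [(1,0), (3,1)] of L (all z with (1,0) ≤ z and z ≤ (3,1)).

The interval [(1,0), (3,1)] = {(1,0), (1,1), (2,0), (2,1), (3,0), (3,1)}, which has 6 elements.

6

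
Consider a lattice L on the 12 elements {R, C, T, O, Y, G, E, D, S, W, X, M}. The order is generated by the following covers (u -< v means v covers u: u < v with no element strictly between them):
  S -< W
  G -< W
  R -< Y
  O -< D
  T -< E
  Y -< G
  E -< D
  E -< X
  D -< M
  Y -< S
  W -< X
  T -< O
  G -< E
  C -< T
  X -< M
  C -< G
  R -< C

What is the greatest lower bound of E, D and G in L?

Common lower bounds of {E, D, G}: C, G, R, Y.
The greatest among these is G.

G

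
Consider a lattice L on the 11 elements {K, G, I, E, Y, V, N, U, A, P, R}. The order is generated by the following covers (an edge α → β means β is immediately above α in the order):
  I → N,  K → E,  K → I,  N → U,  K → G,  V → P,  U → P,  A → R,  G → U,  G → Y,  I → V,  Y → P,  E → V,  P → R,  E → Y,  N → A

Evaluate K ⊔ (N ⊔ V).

N ∨ V = P
K ∨ P = P

P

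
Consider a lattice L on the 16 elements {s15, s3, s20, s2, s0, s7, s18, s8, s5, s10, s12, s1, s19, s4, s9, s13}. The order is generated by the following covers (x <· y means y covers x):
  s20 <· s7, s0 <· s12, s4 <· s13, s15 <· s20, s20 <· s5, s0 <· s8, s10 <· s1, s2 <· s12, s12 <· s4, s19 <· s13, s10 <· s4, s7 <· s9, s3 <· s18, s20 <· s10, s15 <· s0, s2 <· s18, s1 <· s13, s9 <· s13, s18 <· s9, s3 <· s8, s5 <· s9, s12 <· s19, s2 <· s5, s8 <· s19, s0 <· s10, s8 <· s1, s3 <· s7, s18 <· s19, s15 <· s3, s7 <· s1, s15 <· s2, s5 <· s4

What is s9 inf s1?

Common lower bounds of {s9, s1}: s15, s20, s3, s7.
The greatest among these is s7.

s7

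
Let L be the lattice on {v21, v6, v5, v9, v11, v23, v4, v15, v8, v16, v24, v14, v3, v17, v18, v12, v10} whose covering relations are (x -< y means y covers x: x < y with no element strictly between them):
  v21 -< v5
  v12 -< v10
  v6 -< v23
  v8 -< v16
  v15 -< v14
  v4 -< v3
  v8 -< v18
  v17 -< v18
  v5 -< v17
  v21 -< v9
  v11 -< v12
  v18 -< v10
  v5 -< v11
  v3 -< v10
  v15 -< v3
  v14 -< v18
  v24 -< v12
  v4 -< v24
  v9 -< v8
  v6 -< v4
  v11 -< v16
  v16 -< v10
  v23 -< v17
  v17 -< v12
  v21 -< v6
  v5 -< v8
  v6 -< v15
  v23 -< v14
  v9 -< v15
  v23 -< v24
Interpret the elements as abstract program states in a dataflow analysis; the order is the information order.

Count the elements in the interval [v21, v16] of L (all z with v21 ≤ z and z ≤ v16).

6

The interval [v21, v16] = {v11, v16, v21, v5, v8, v9}, which has 6 elements.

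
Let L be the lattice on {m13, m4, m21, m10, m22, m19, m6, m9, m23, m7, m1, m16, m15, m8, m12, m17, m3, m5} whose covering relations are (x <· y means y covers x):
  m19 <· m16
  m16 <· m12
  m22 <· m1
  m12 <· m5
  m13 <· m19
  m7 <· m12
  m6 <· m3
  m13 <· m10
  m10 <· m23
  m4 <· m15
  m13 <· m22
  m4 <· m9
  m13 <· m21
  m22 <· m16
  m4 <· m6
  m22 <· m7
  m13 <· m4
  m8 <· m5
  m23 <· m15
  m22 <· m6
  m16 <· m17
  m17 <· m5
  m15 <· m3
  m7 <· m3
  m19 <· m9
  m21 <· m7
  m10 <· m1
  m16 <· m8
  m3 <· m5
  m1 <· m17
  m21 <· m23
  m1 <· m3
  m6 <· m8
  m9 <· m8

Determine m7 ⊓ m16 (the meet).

m22

Common lower bounds of {m7, m16}: m13, m22.
The greatest among these is m22.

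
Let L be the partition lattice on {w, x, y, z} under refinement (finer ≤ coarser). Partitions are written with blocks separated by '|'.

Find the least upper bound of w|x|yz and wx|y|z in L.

The join of w|x|yz and wx|y|z merges any blocks that overlap across the partitions, giving wx|yz.

wx|yz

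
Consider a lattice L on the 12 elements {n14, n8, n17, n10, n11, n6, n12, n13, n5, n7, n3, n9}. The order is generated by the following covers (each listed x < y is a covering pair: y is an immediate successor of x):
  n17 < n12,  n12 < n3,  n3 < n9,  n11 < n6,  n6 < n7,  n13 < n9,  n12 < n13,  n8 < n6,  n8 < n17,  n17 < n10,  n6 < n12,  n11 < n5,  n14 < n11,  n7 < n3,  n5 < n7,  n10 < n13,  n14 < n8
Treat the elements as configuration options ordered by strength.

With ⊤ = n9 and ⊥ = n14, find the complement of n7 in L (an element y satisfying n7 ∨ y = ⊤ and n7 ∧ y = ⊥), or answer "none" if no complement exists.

none

For every candidate y, either n7 ∨ y ≠ n9 or n7 ∧ y ≠ n14; no complement exists.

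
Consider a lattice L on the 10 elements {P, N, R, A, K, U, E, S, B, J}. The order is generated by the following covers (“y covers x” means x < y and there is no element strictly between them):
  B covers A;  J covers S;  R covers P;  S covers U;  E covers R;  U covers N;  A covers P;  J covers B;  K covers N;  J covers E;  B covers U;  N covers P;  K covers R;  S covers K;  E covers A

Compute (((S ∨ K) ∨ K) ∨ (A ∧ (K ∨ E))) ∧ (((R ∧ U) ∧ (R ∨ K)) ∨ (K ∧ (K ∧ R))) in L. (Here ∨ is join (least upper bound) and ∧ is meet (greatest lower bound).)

S ∨ K = S
S ∨ K = S
K ∨ E = J
A ∧ J = A
S ∨ A = J
R ∧ U = P
R ∨ K = K
P ∧ K = P
K ∧ R = R
K ∧ R = R
P ∨ R = R
J ∧ R = R

R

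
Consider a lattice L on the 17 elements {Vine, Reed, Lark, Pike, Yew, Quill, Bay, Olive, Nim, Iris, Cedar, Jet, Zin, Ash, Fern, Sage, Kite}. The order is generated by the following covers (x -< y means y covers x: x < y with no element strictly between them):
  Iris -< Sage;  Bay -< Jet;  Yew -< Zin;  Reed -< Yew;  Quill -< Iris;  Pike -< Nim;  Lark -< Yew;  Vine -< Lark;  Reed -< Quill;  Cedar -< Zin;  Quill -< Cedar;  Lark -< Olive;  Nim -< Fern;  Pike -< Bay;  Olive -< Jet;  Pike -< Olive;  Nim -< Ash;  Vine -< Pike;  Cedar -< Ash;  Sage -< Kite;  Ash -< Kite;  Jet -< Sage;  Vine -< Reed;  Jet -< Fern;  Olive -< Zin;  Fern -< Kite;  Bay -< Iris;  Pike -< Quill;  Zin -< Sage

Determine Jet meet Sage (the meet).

Jet

Common lower bounds of {Jet, Sage}: Bay, Jet, Lark, Olive, Pike, Vine.
The greatest among these is Jet.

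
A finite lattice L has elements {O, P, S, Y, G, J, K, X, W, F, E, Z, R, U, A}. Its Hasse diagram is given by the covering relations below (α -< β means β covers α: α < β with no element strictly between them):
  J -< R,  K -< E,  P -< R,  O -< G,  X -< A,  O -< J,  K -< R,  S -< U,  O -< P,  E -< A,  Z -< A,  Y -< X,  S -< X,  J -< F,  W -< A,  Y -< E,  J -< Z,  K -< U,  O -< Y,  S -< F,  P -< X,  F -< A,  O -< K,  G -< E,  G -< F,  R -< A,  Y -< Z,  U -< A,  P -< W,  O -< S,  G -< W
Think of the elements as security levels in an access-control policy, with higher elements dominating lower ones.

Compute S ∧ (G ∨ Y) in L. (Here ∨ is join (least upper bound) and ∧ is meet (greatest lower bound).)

G ∨ Y = E
S ∧ E = O

O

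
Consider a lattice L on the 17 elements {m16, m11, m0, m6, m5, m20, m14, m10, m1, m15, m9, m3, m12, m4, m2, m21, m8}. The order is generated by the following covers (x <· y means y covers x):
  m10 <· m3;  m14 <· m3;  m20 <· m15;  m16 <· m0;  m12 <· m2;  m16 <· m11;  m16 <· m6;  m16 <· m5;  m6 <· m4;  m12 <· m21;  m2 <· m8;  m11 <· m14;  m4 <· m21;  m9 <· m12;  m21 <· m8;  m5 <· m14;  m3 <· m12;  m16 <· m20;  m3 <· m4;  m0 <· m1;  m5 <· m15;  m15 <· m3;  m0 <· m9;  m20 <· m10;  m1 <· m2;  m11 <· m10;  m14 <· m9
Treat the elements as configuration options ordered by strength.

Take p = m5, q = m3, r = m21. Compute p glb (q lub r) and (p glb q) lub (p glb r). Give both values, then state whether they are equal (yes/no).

m5; m5; yes

q lub r = m21, so p glb (q lub r) = m5 glb m21 = m5.
p glb q = m5 and p glb r = m5, so (p glb q) lub (p glb r) = m5 lub m5 = m5.
Equal: yes.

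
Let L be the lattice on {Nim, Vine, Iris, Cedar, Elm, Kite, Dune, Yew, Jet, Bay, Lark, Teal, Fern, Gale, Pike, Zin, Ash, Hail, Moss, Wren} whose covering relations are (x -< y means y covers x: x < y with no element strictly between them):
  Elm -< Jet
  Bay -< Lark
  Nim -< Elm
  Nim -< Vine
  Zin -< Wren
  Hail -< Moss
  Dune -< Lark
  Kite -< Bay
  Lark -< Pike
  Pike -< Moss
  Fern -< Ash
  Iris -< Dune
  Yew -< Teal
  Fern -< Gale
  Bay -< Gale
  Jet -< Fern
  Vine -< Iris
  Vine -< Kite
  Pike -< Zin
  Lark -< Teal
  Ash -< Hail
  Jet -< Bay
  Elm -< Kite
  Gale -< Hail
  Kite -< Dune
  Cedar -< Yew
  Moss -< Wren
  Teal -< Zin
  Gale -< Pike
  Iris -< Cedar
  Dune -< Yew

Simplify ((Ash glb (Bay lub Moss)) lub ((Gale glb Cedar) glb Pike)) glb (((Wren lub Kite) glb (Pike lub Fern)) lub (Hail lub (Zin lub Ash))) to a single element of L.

Hail

Bay ∨ Moss = Moss
Ash ∧ Moss = Ash
Gale ∧ Cedar = Vine
Vine ∧ Pike = Vine
Ash ∨ Vine = Hail
Wren ∨ Kite = Wren
Pike ∨ Fern = Pike
Wren ∧ Pike = Pike
Zin ∨ Ash = Wren
Hail ∨ Wren = Wren
Pike ∨ Wren = Wren
Hail ∧ Wren = Hail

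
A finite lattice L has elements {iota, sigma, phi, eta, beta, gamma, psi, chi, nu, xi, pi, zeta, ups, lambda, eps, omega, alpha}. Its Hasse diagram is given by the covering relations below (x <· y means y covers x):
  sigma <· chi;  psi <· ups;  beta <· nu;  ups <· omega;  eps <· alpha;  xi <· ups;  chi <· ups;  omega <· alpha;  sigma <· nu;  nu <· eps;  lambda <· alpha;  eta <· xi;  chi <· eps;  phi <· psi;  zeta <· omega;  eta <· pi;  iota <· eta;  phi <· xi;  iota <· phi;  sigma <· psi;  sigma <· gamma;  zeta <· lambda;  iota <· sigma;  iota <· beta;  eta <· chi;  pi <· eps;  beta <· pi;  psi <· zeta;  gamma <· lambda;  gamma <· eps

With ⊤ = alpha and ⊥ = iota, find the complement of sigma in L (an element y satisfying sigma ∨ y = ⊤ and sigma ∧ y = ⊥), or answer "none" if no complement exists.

none

For every candidate y, either sigma ∨ y ≠ alpha or sigma ∧ y ≠ iota; no complement exists.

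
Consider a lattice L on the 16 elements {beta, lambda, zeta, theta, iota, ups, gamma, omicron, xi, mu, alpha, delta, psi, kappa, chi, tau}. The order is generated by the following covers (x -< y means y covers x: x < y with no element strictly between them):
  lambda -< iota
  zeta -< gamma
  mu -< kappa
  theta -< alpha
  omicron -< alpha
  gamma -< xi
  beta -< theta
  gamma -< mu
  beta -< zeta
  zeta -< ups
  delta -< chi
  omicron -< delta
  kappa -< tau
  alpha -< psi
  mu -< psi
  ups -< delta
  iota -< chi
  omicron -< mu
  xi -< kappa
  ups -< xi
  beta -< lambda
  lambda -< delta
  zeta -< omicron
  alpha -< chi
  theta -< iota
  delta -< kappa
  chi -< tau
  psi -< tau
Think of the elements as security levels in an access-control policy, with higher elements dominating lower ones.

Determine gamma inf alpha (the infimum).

zeta

Common lower bounds of {gamma, alpha}: beta, zeta.
The greatest among these is zeta.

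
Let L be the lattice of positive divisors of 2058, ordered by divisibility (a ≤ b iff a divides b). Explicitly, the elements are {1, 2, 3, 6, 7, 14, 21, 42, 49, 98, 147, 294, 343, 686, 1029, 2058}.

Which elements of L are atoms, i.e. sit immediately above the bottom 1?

2, 3, 7

The atoms are exactly the elements that cover 1: 2, 3, 7.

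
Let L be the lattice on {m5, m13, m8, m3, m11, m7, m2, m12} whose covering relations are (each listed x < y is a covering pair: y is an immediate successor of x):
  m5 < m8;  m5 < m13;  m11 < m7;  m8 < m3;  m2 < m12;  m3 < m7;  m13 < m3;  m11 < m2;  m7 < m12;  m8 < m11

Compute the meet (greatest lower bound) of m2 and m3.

m8

Common lower bounds of {m2, m3}: m5, m8.
The greatest among these is m8.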